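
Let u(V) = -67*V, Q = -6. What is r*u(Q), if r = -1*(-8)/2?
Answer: 1608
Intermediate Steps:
r = 4 (r = 8*(1/2) = 4)
r*u(Q) = 4*(-67*(-6)) = 4*402 = 1608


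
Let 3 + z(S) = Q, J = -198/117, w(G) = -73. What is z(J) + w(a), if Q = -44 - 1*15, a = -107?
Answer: -135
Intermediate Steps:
J = -22/13 (J = -198*1/117 = -22/13 ≈ -1.6923)
Q = -59 (Q = -44 - 15 = -59)
z(S) = -62 (z(S) = -3 - 59 = -62)
z(J) + w(a) = -62 - 73 = -135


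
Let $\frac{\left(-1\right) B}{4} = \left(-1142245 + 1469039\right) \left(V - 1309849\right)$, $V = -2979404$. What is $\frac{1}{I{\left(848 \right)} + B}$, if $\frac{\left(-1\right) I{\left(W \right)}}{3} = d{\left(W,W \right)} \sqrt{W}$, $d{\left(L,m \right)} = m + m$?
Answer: $\frac{233617024147}{1309845935311198631162328} + \frac{106 \sqrt{53}}{163730741913899828895291} \approx 1.7835 \cdot 10^{-13}$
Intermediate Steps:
$d{\left(L,m \right)} = 2 m$
$I{\left(W \right)} = - 6 W^{\frac{3}{2}}$ ($I{\left(W \right)} = - 3 \cdot 2 W \sqrt{W} = - 3 \cdot 2 W^{\frac{3}{2}} = - 6 W^{\frac{3}{2}}$)
$B = 5606808579528$ ($B = - 4 \left(-1142245 + 1469039\right) \left(-2979404 - 1309849\right) = - 4 \cdot 326794 \left(-4289253\right) = \left(-4\right) \left(-1401702144882\right) = 5606808579528$)
$\frac{1}{I{\left(848 \right)} + B} = \frac{1}{- 6 \cdot 848^{\frac{3}{2}} + 5606808579528} = \frac{1}{- 6 \cdot 3392 \sqrt{53} + 5606808579528} = \frac{1}{- 20352 \sqrt{53} + 5606808579528} = \frac{1}{5606808579528 - 20352 \sqrt{53}}$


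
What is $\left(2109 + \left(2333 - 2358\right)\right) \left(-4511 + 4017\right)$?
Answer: $-1029496$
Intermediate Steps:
$\left(2109 + \left(2333 - 2358\right)\right) \left(-4511 + 4017\right) = \left(2109 + \left(2333 - 2358\right)\right) \left(-494\right) = \left(2109 - 25\right) \left(-494\right) = 2084 \left(-494\right) = -1029496$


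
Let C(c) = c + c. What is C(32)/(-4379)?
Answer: -64/4379 ≈ -0.014615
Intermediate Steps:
C(c) = 2*c
C(32)/(-4379) = (2*32)/(-4379) = 64*(-1/4379) = -64/4379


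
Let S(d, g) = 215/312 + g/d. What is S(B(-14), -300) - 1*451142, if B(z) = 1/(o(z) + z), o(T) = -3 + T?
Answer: -137854489/312 ≈ -4.4184e+5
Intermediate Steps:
B(z) = 1/(-3 + 2*z) (B(z) = 1/((-3 + z) + z) = 1/(-3 + 2*z))
S(d, g) = 215/312 + g/d (S(d, g) = 215*(1/312) + g/d = 215/312 + g/d)
S(B(-14), -300) - 1*451142 = (215/312 - 300/(1/(-3 + 2*(-14)))) - 1*451142 = (215/312 - 300/(1/(-3 - 28))) - 451142 = (215/312 - 300/(1/(-31))) - 451142 = (215/312 - 300/(-1/31)) - 451142 = (215/312 - 300*(-31)) - 451142 = (215/312 + 9300) - 451142 = 2901815/312 - 451142 = -137854489/312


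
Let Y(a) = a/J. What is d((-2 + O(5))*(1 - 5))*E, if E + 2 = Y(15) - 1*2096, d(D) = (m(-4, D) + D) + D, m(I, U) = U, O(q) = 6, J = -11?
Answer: 1108464/11 ≈ 1.0077e+5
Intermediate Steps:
Y(a) = -a/11 (Y(a) = a/(-11) = a*(-1/11) = -a/11)
d(D) = 3*D (d(D) = (D + D) + D = 2*D + D = 3*D)
E = -23093/11 (E = -2 + (-1/11*15 - 1*2096) = -2 + (-15/11 - 2096) = -2 - 23071/11 = -23093/11 ≈ -2099.4)
d((-2 + O(5))*(1 - 5))*E = (3*((-2 + 6)*(1 - 5)))*(-23093/11) = (3*(4*(-4)))*(-23093/11) = (3*(-16))*(-23093/11) = -48*(-23093/11) = 1108464/11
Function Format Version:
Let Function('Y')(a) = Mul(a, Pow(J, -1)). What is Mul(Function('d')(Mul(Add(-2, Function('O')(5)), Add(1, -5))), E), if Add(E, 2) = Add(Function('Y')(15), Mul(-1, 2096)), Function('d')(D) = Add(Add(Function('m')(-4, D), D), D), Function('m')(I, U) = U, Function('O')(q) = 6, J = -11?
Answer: Rational(1108464, 11) ≈ 1.0077e+5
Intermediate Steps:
Function('Y')(a) = Mul(Rational(-1, 11), a) (Function('Y')(a) = Mul(a, Pow(-11, -1)) = Mul(a, Rational(-1, 11)) = Mul(Rational(-1, 11), a))
Function('d')(D) = Mul(3, D) (Function('d')(D) = Add(Add(D, D), D) = Add(Mul(2, D), D) = Mul(3, D))
E = Rational(-23093, 11) (E = Add(-2, Add(Mul(Rational(-1, 11), 15), Mul(-1, 2096))) = Add(-2, Add(Rational(-15, 11), -2096)) = Add(-2, Rational(-23071, 11)) = Rational(-23093, 11) ≈ -2099.4)
Mul(Function('d')(Mul(Add(-2, Function('O')(5)), Add(1, -5))), E) = Mul(Mul(3, Mul(Add(-2, 6), Add(1, -5))), Rational(-23093, 11)) = Mul(Mul(3, Mul(4, -4)), Rational(-23093, 11)) = Mul(Mul(3, -16), Rational(-23093, 11)) = Mul(-48, Rational(-23093, 11)) = Rational(1108464, 11)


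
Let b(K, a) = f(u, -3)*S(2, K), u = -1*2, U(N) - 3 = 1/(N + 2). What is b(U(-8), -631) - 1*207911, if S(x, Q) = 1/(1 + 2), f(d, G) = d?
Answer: -623735/3 ≈ -2.0791e+5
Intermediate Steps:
U(N) = 3 + 1/(2 + N) (U(N) = 3 + 1/(N + 2) = 3 + 1/(2 + N))
u = -2
S(x, Q) = 1/3
b(K, a) = -2/3 (b(K, a) = -2*1/3 = -2/3)
b(U(-8), -631) - 1*207911 = -2/3 - 1*207911 = -2/3 - 207911 = -623735/3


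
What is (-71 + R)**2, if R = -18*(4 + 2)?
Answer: 32041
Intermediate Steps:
R = -108 (R = -18*6 = -108)
(-71 + R)**2 = (-71 - 108)**2 = (-179)**2 = 32041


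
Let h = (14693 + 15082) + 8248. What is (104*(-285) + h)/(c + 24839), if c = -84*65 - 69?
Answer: 8383/19310 ≈ 0.43413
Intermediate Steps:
c = -5529 (c = -5460 - 69 = -5529)
h = 38023 (h = 29775 + 8248 = 38023)
(104*(-285) + h)/(c + 24839) = (104*(-285) + 38023)/(-5529 + 24839) = (-29640 + 38023)/19310 = 8383*(1/19310) = 8383/19310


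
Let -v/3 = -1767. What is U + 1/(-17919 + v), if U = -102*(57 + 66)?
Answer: -158305429/12618 ≈ -12546.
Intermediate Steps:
v = 5301 (v = -3*(-1767) = 5301)
U = -12546 (U = -102*123 = -12546)
U + 1/(-17919 + v) = -12546 + 1/(-17919 + 5301) = -12546 + 1/(-12618) = -12546 - 1/12618 = -158305429/12618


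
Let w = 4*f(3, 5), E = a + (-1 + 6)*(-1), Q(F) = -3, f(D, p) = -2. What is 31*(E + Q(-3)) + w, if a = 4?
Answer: -132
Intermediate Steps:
E = -1 (E = 4 + (-1 + 6)*(-1) = 4 + 5*(-1) = 4 - 5 = -1)
w = -8 (w = 4*(-2) = -8)
31*(E + Q(-3)) + w = 31*(-1 - 3) - 8 = 31*(-4) - 8 = -124 - 8 = -132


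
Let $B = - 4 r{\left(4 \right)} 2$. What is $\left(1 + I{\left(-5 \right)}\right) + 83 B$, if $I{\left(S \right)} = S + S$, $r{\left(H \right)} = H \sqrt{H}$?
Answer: $-5321$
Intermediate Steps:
$r{\left(H \right)} = H^{\frac{3}{2}}$
$I{\left(S \right)} = 2 S$
$B = -64$ ($B = - 4 \cdot 4^{\frac{3}{2}} \cdot 2 = \left(-4\right) 8 \cdot 2 = \left(-32\right) 2 = -64$)
$\left(1 + I{\left(-5 \right)}\right) + 83 B = \left(1 + 2 \left(-5\right)\right) + 83 \left(-64\right) = \left(1 - 10\right) - 5312 = -9 - 5312 = -5321$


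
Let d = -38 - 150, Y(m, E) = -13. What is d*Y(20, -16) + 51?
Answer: 2495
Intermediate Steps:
d = -188
d*Y(20, -16) + 51 = -188*(-13) + 51 = 2444 + 51 = 2495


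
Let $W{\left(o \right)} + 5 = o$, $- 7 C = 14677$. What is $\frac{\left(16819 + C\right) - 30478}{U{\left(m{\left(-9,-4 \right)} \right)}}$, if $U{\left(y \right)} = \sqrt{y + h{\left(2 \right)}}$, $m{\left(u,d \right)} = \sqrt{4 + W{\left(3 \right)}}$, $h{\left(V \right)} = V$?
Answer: $- \frac{110290}{7 \sqrt{2 + \sqrt{2}}} \approx -8526.9$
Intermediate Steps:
$C = - \frac{14677}{7}$ ($C = \left(- \frac{1}{7}\right) 14677 = - \frac{14677}{7} \approx -2096.7$)
$W{\left(o \right)} = -5 + o$
$m{\left(u,d \right)} = \sqrt{2}$ ($m{\left(u,d \right)} = \sqrt{4 + \left(-5 + 3\right)} = \sqrt{4 - 2} = \sqrt{2}$)
$U{\left(y \right)} = \sqrt{2 + y}$ ($U{\left(y \right)} = \sqrt{y + 2} = \sqrt{2 + y}$)
$\frac{\left(16819 + C\right) - 30478}{U{\left(m{\left(-9,-4 \right)} \right)}} = \frac{\left(16819 - \frac{14677}{7}\right) - 30478}{\sqrt{2 + \sqrt{2}}} = \frac{\frac{103056}{7} - 30478}{\sqrt{2 + \sqrt{2}}} = - \frac{110290}{7 \sqrt{2 + \sqrt{2}}}$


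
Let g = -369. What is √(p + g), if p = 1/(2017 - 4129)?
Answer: I*√25717857/264 ≈ 19.209*I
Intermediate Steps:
p = -1/2112 (p = 1/(-2112) = -1/2112 ≈ -0.00047348)
√(p + g) = √(-1/2112 - 369) = √(-779329/2112) = I*√25717857/264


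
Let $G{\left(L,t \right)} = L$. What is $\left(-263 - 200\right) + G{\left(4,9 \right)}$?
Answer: $-459$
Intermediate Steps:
$\left(-263 - 200\right) + G{\left(4,9 \right)} = \left(-263 - 200\right) + 4 = -463 + 4 = -459$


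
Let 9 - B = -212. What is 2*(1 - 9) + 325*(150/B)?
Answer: 3478/17 ≈ 204.59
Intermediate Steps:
B = 221 (B = 9 - 1*(-212) = 9 + 212 = 221)
2*(1 - 9) + 325*(150/B) = 2*(1 - 9) + 325*(150/221) = 2*(-8) + 325*(150*(1/221)) = -16 + 325*(150/221) = -16 + 3750/17 = 3478/17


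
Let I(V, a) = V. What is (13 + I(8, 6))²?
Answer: 441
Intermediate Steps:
(13 + I(8, 6))² = (13 + 8)² = 21² = 441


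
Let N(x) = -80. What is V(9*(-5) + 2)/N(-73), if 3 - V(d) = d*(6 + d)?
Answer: 397/20 ≈ 19.850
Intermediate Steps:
V(d) = 3 - d*(6 + d)
V(9*(-5) + 2)/N(-73) = (3 - (9*(-5) + 2)² - 6*(9*(-5) + 2))/(-80) = (3 - (-45 + 2)² - 6*(-45 + 2))*(-1/80) = (3 - 1*(-43)² - 6*(-43))*(-1/80) = (3 - 1*1849 + 258)*(-1/80) = (3 - 1849 + 258)*(-1/80) = -1588*(-1/80) = 397/20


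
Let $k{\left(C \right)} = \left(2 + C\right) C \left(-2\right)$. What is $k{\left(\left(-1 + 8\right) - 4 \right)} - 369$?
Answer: $-399$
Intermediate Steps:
$k{\left(C \right)} = - 2 C \left(2 + C\right)$ ($k{\left(C \right)} = C \left(2 + C\right) \left(-2\right) = - 2 C \left(2 + C\right)$)
$k{\left(\left(-1 + 8\right) - 4 \right)} - 369 = - 2 \left(\left(-1 + 8\right) - 4\right) \left(2 + \left(\left(-1 + 8\right) - 4\right)\right) - 369 = - 2 \left(7 - 4\right) \left(2 + \left(7 - 4\right)\right) - 369 = \left(-2\right) 3 \left(2 + 3\right) - 369 = \left(-2\right) 3 \cdot 5 - 369 = -30 - 369 = -399$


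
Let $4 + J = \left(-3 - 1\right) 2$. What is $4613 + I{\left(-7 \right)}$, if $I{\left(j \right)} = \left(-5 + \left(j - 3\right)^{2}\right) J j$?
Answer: $12593$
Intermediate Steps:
$J = -12$ ($J = -4 + \left(-3 - 1\right) 2 = -4 - 8 = -12$)
$I{\left(j \right)} = j \left(60 - 12 \left(-3 + j\right)^{2}\right)$ ($I{\left(j \right)} = \left(-5 + \left(j - 3\right)^{2}\right) \left(-12\right) j = \left(-5 + \left(-3 + j\right)^{2}\right) \left(-12\right) j = \left(60 - 12 \left(-3 + j\right)^{2}\right) j = j \left(60 - 12 \left(-3 + j\right)^{2}\right)$)
$4613 + I{\left(-7 \right)} = 4613 - - 84 \left(-5 + \left(-3 - 7\right)^{2}\right) = 4613 - - 84 \left(-5 + \left(-10\right)^{2}\right) = 4613 - - 84 \left(-5 + 100\right) = 4613 - \left(-84\right) 95 = 4613 + 7980 = 12593$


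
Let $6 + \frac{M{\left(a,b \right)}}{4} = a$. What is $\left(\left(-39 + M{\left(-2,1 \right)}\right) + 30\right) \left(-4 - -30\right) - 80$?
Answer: $-1146$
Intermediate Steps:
$M{\left(a,b \right)} = -24 + 4 a$
$\left(\left(-39 + M{\left(-2,1 \right)}\right) + 30\right) \left(-4 - -30\right) - 80 = \left(\left(-39 + \left(-24 + 4 \left(-2\right)\right)\right) + 30\right) \left(-4 - -30\right) - 80 = \left(\left(-39 - 32\right) + 30\right) \left(-4 + 30\right) - 80 = \left(\left(-39 - 32\right) + 30\right) 26 - 80 = \left(-71 + 30\right) 26 - 80 = \left(-41\right) 26 - 80 = -1066 - 80 = -1146$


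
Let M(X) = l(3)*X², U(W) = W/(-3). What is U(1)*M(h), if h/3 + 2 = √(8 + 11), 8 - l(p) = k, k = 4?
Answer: -276 + 48*√19 ≈ -66.773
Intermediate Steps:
U(W) = -W/3 (U(W) = W*(-⅓) = -W/3)
l(p) = 4 (l(p) = 8 - 1*4 = 8 - 4 = 4)
h = -6 + 3*√19 (h = -6 + 3*√(8 + 11) = -6 + 3*√19 ≈ 7.0767)
M(X) = 4*X²
U(1)*M(h) = (-⅓*1)*(4*(-6 + 3*√19)²) = -4*(-6 + 3*√19)²/3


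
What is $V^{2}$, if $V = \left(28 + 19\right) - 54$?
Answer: $49$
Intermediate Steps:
$V = -7$ ($V = 47 - 54 = -7$)
$V^{2} = \left(-7\right)^{2} = 49$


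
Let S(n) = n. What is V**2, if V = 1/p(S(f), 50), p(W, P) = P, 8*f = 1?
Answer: 1/2500 ≈ 0.00040000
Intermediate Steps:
f = 1/8 (f = (1/8)*1 = 1/8 ≈ 0.12500)
V = 1/50 ≈ 0.020000
V**2 = (1/50)**2 = 1/2500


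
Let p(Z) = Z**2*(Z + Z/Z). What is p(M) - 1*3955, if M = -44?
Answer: -87203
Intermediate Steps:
p(Z) = Z**2*(1 + Z) (p(Z) = Z**2*(Z + 1) = Z**2*(1 + Z))
p(M) - 1*3955 = (-44)**2*(1 - 44) - 1*3955 = 1936*(-43) - 3955 = -83248 - 3955 = -87203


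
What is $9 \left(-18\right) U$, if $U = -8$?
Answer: $1296$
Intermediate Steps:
$9 \left(-18\right) U = 9 \left(-18\right) \left(-8\right) = \left(-162\right) \left(-8\right) = 1296$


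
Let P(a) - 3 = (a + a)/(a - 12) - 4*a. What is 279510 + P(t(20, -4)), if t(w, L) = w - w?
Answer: 279513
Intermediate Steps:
t(w, L) = 0
P(a) = 3 - 4*a + 2*a/(-12 + a) (P(a) = 3 + ((a + a)/(a - 12) - 4*a) = 3 + ((2*a)/(-12 + a) - 4*a) = 3 + (2*a/(-12 + a) - 4*a) = 3 + (-4*a + 2*a/(-12 + a)) = 3 - 4*a + 2*a/(-12 + a))
279510 + P(t(20, -4)) = 279510 + (-36 - 4*0² + 53*0)/(-12 + 0) = 279510 + (-36 - 4*0 + 0)/(-12) = 279510 - (-36 + 0 + 0)/12 = 279510 - 1/12*(-36) = 279510 + 3 = 279513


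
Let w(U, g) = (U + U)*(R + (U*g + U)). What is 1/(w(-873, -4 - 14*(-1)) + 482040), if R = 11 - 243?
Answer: 1/17653950 ≈ 5.6645e-8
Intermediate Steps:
R = -232
w(U, g) = 2*U*(-232 + U + U*g) (w(U, g) = (U + U)*(-232 + (U*g + U)) = (2*U)*(-232 + (U + U*g)) = (2*U)*(-232 + U + U*g) = 2*U*(-232 + U + U*g))
1/(w(-873, -4 - 14*(-1)) + 482040) = 1/(2*(-873)*(-232 - 873 - 873*(-4 - 14*(-1))) + 482040) = 1/(2*(-873)*(-232 - 873 - 873*(-4 + 14)) + 482040) = 1/(2*(-873)*(-232 - 873 - 873*10) + 482040) = 1/(2*(-873)*(-232 - 873 - 8730) + 482040) = 1/(2*(-873)*(-9835) + 482040) = 1/(17171910 + 482040) = 1/17653950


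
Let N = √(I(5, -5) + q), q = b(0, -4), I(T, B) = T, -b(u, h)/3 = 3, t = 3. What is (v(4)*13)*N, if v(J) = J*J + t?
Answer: 494*I ≈ 494.0*I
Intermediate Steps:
b(u, h) = -9 (b(u, h) = -3*3 = -9)
q = -9
N = 2*I (N = √(5 - 9) = √(-4) = 2*I ≈ 2.0*I)
v(J) = 3 + J² (v(J) = J*J + 3 = J² + 3 = 3 + J²)
(v(4)*13)*N = ((3 + 4²)*13)*(2*I) = ((3 + 16)*13)*(2*I) = (19*13)*(2*I) = 247*(2*I) = 494*I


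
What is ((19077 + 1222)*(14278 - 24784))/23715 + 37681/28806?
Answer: -40145825033/4464930 ≈ -8991.4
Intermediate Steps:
((19077 + 1222)*(14278 - 24784))/23715 + 37681/28806 = (20299*(-10506))*(1/23715) + 37681*(1/28806) = -213261294*1/23715 + 37681/28806 = -4181594/465 + 37681/28806 = -40145825033/4464930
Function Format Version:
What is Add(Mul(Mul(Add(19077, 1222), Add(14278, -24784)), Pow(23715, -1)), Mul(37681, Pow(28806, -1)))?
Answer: Rational(-40145825033, 4464930) ≈ -8991.4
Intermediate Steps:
Add(Mul(Mul(Add(19077, 1222), Add(14278, -24784)), Pow(23715, -1)), Mul(37681, Pow(28806, -1))) = Add(Mul(Mul(20299, -10506), Rational(1, 23715)), Mul(37681, Rational(1, 28806))) = Add(Mul(-213261294, Rational(1, 23715)), Rational(37681, 28806)) = Add(Rational(-4181594, 465), Rational(37681, 28806)) = Rational(-40145825033, 4464930)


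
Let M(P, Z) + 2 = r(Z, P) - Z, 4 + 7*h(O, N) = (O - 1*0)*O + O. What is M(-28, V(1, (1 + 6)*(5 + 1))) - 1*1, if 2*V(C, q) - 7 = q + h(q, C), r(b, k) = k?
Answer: -2579/14 ≈ -184.21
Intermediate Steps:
h(O, N) = -4/7 + O/7 + O**2/7 (h(O, N) = -4/7 + ((O - 1*0)*O + O)/7 = -4/7 + ((O + 0)*O + O)/7 = -4/7 + (O*O + O)/7 = -4/7 + (O**2 + O)/7 = -4/7 + (O + O**2)/7 = -4/7 + (O/7 + O**2/7) = -4/7 + O/7 + O**2/7)
V(C, q) = 45/14 + q**2/14 + 4*q/7 (V(C, q) = 7/2 + (q + (-4/7 + q/7 + q**2/7))/2 = 7/2 + (-4/7 + q**2/7 + 8*q/7)/2 = 7/2 + (-2/7 + q**2/14 + 4*q/7) = 45/14 + q**2/14 + 4*q/7)
M(P, Z) = -2 + P - Z (M(P, Z) = -2 + (P - Z) = -2 + P - Z)
M(-28, V(1, (1 + 6)*(5 + 1))) - 1*1 = (-2 - 28 - (45/14 + ((1 + 6)*(5 + 1))**2/14 + 4*((1 + 6)*(5 + 1))/7)) - 1*1 = (-2 - 28 - (45/14 + (7*6)**2/14 + 4*(7*6)/7)) - 1 = (-2 - 28 - (45/14 + (1/14)*42**2 + (4/7)*42)) - 1 = (-2 - 28 - (45/14 + (1/14)*1764 + 24)) - 1 = (-2 - 28 - (45/14 + 126 + 24)) - 1 = (-2 - 28 - 1*2145/14) - 1 = (-2 - 28 - 2145/14) - 1 = -2565/14 - 1 = -2579/14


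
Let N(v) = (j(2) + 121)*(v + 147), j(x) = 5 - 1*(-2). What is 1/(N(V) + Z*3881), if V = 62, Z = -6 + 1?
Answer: 1/7347 ≈ 0.00013611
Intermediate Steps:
Z = -5
j(x) = 7 (j(x) = 5 + 2 = 7)
N(v) = 18816 + 128*v (N(v) = (7 + 121)*(v + 147) = 128*(147 + v) = 18816 + 128*v)
1/(N(V) + Z*3881) = 1/((18816 + 128*62) - 5*3881) = 1/((18816 + 7936) - 19405) = 1/(26752 - 19405) = 1/7347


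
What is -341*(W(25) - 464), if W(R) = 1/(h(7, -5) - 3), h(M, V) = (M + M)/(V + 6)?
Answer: 158193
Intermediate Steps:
h(M, V) = 2*M/(6 + V) (h(M, V) = (2*M)/(6 + V) = 2*M/(6 + V))
W(R) = 1/11 (W(R) = 1/(2*7/(6 - 5) - 3) = 1/(2*7/1 - 3) = 1/(2*7*1 - 3) = 1/(14 - 3) = 1/11)
-341*(W(25) - 464) = -341*(1/11 - 464) = -341*(-5103/11) = 158193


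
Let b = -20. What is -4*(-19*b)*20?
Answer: -30400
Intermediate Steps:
-4*(-19*b)*20 = -4*(-19*(-20))*20 = -1520*20 = -4*7600 = -30400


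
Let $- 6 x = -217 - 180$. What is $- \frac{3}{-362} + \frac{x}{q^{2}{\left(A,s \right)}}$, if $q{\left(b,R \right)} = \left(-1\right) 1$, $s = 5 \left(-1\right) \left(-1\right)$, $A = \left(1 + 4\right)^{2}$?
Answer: $\frac{35933}{543} \approx 66.175$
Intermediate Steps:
$A = 25$ ($A = 5^{2} = 25$)
$s = 5$ ($s = \left(-5\right) \left(-1\right) = 5$)
$q{\left(b,R \right)} = -1$
$x = \frac{397}{6}$ ($x = - \frac{-217 - 180}{6} = \left(- \frac{1}{6}\right) \left(-397\right) = \frac{397}{6} \approx 66.167$)
$- \frac{3}{-362} + \frac{x}{q^{2}{\left(A,s \right)}} = - \frac{3}{-362} + \frac{397}{6 \left(-1\right)^{2}} = \left(-3\right) \left(- \frac{1}{362}\right) + \frac{397}{6 \cdot 1} = \frac{3}{362} + \frac{397}{6} \cdot 1 = \frac{3}{362} + \frac{397}{6} = \frac{35933}{543}$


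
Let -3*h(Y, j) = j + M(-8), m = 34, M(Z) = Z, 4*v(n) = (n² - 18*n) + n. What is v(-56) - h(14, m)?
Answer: 3092/3 ≈ 1030.7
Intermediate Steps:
v(n) = -17*n/4 + n²/4 (v(n) = ((n² - 18*n) + n)/4 = (n² - 17*n)/4 = -17*n/4 + n²/4)
h(Y, j) = 8/3 - j/3 (h(Y, j) = -(j - 8)/3 = -(-8 + j)/3 = 8/3 - j/3)
v(-56) - h(14, m) = (¼)*(-56)*(-17 - 56) - (8/3 - ⅓*34) = (¼)*(-56)*(-73) - (8/3 - 34/3) = 1022 - 1*(-26/3) = 1022 + 26/3 = 3092/3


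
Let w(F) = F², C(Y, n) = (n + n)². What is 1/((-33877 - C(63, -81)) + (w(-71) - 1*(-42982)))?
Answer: -1/12098 ≈ -8.2658e-5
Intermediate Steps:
C(Y, n) = 4*n² (C(Y, n) = (2*n)² = 4*n²)
1/((-33877 - C(63, -81)) + (w(-71) - 1*(-42982))) = 1/((-33877 - 4*(-81)²) + ((-71)² - 1*(-42982))) = 1/((-33877 - 4*6561) + (5041 + 42982)) = 1/((-33877 - 1*26244) + 48023) = 1/((-33877 - 26244) + 48023) = 1/(-60121 + 48023) = 1/(-12098) = -1/12098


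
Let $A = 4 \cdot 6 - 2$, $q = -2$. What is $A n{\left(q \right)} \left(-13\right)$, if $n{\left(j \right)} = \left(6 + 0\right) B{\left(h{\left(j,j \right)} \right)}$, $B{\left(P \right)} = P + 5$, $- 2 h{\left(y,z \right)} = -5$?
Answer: $-12870$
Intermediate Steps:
$h{\left(y,z \right)} = \frac{5}{2}$ ($h{\left(y,z \right)} = \left(- \frac{1}{2}\right) \left(-5\right) = \frac{5}{2}$)
$A = 22$ ($A = 24 - 2 = 22$)
$B{\left(P \right)} = 5 + P$
$n{\left(j \right)} = 45$ ($n{\left(j \right)} = \left(6 + 0\right) \left(5 + \frac{5}{2}\right) = 6 \cdot \frac{15}{2} = 45$)
$A n{\left(q \right)} \left(-13\right) = 22 \cdot 45 \left(-13\right) = 990 \left(-13\right) = -12870$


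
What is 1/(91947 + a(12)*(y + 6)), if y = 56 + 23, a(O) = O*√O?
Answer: 30649/2813922003 - 680*√3/2813922003 ≈ 1.0473e-5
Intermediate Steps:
a(O) = O^(3/2)
y = 79
1/(91947 + a(12)*(y + 6)) = 1/(91947 + 12^(3/2)*(79 + 6)) = 1/(91947 + (24*√3)*85) = 1/(91947 + 2040*√3)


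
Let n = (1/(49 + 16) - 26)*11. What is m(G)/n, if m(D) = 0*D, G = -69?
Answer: 0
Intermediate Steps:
m(D) = 0
n = -18579/65 (n = (1/65 - 26)*11 = -1689/65*11 = -18579/65 ≈ -285.83)
m(G)/n = 0/(-18579/65) = 0*(-65/18579) = 0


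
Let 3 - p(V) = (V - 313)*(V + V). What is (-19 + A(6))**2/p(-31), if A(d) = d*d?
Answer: -289/21325 ≈ -0.013552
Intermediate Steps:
p(V) = 3 - 2*V*(-313 + V) (p(V) = 3 - (V - 313)*(V + V) = 3 - (-313 + V)*2*V = 3 - 2*V*(-313 + V))
A(d) = d**2
(-19 + A(6))**2/p(-31) = (-19 + 6**2)**2/(3 - 2*(-31)**2 + 626*(-31)) = (-19 + 36)**2/(3 - 2*961 - 19406) = 17**2/(3 - 1922 - 19406) = 289/(-21325) = 289*(-1/21325) = -289/21325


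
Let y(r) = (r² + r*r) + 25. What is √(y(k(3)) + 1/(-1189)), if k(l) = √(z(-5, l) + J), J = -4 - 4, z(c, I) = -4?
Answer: 6*√39237/1189 ≈ 0.99958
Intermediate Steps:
J = -8
k(l) = 2*I*√3 (k(l) = √(-4 - 8) = √(-12) = 2*I*√3)
y(r) = 25 + 2*r² (y(r) = (r² + r²) + 25 = 2*r² + 25 = 25 + 2*r²)
√(y(k(3)) + 1/(-1189)) = √((25 + 2*(2*I*√3)²) + 1/(-1189)) = √((25 + 2*(-12)) - 1/1189) = √((25 - 24) - 1/1189) = √(1 - 1/1189) = √(1188/1189) = 6*√39237/1189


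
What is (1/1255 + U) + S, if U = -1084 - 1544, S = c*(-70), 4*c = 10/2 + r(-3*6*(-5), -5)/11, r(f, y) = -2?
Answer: -74887083/27610 ≈ -2712.3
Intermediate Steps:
c = 53/44 (c = (10/2 - 2/11)/4 = (10*(½) - 2*1/11)/4 = (5 - 2/11)/4 = (¼)*(53/11) = 53/44 ≈ 1.2045)
S = -1855/22 (S = (53/44)*(-70) = -1855/22 ≈ -84.318)
U = -2628
(1/1255 + U) + S = (1/1255 - 2628) - 1855/22 = -3298139/1255 - 1855/22 = -74887083/27610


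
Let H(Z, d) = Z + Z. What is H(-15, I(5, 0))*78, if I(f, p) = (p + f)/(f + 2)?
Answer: -2340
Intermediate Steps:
I(f, p) = (f + p)/(2 + f)
H(Z, d) = 2*Z
H(-15, I(5, 0))*78 = (2*(-15))*78 = -30*78 = -2340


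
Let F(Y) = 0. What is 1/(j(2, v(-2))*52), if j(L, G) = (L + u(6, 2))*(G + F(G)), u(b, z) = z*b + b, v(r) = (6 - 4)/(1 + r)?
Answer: -1/2080 ≈ -0.00048077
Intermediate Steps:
v(r) = 2/(1 + r)
u(b, z) = b + b*z (u(b, z) = b*z + b = b + b*z)
j(L, G) = G*(18 + L) (j(L, G) = (L + 6*(1 + 2))*(G + 0) = (L + 6*3)*G = (L + 18)*G = (18 + L)*G = G*(18 + L))
1/(j(2, v(-2))*52) = 1/(((2/(1 - 2))*(18 + 2))*52) = 1/(((2/(-1))*20)*52) = 1/(((2*(-1))*20)*52) = 1/(-2*20*52) = 1/(-40*52) = 1/(-2080) = -1/2080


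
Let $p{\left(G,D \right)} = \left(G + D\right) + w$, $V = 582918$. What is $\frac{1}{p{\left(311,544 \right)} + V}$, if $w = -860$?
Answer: $\frac{1}{582913} \approx 1.7155 \cdot 10^{-6}$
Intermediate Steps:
$p{\left(G,D \right)} = -860 + D + G$ ($p{\left(G,D \right)} = \left(G + D\right) - 860 = \left(D + G\right) - 860 = -860 + D + G$)
$\frac{1}{p{\left(311,544 \right)} + V} = \frac{1}{\left(-860 + 544 + 311\right) + 582918} = \frac{1}{-5 + 582918} = \frac{1}{582913}$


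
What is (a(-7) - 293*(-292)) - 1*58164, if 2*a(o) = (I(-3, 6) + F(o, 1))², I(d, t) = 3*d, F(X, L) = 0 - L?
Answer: 27442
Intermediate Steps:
F(X, L) = -L
a(o) = 50 (a(o) = (3*(-3) - 1*1)²/2 = (-9 - 1)²/2 = (½)*(-10)² = (½)*100 = 50)
(a(-7) - 293*(-292)) - 1*58164 = (50 - 293*(-292)) - 1*58164 = (50 + 85556) - 58164 = 85606 - 58164 = 27442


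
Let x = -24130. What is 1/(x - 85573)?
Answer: -1/109703 ≈ -9.1155e-6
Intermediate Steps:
1/(x - 85573) = 1/(-24130 - 85573) = 1/(-109703) = -1/109703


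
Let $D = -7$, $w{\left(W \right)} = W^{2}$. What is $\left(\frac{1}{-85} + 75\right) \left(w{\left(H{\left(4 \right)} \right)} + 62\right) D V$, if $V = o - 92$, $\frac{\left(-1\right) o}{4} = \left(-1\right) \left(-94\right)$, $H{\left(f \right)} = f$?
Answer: $\frac{1628735472}{85} \approx 1.9162 \cdot 10^{7}$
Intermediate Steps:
$o = -376$ ($o = - 4 \left(\left(-1\right) \left(-94\right)\right) = \left(-4\right) 94 = -376$)
$V = -468$ ($V = -376 - 92 = -468$)
$\left(\frac{1}{-85} + 75\right) \left(w{\left(H{\left(4 \right)} \right)} + 62\right) D V = \left(\frac{1}{-85} + 75\right) \left(4^{2} + 62\right) \left(-7\right) \left(-468\right) = \left(- \frac{1}{85} + 75\right) \left(16 + 62\right) \left(-7\right) \left(-468\right) = \frac{6374}{85} \cdot 78 \left(-7\right) \left(-468\right) = \frac{497172}{85} \left(-7\right) \left(-468\right) = \left(- \frac{3480204}{85}\right) \left(-468\right) = \frac{1628735472}{85}$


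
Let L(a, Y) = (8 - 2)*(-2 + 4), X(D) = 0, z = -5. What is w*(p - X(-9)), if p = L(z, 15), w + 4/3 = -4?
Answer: -64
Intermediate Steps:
L(a, Y) = 12 (L(a, Y) = 6*2 = 12)
w = -16/3 (w = -4/3 - 4 = -16/3 ≈ -5.3333)
p = 12
w*(p - X(-9)) = -16*(12 - 1*0)/3 = -16*(12 + 0)/3 = -16/3*12 = -64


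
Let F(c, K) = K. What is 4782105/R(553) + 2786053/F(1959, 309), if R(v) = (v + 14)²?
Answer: 11076087202/1226421 ≈ 9031.2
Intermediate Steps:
R(v) = (14 + v)²
4782105/R(553) + 2786053/F(1959, 309) = 4782105/((14 + 553)²) + 2786053/309 = 4782105/(567²) + 2786053*(1/309) = 4782105/321489 + 2786053/309 = 4782105*(1/321489) + 2786053/309 = 177115/11907 + 2786053/309 = 11076087202/1226421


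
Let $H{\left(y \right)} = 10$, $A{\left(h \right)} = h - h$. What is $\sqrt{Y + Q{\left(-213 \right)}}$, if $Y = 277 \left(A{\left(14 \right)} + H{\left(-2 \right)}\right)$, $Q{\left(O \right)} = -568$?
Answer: $\sqrt{2202} \approx 46.925$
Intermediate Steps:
$A{\left(h \right)} = 0$
$Y = 2770$ ($Y = 277 \left(0 + 10\right) = 277 \cdot 10 = 2770$)
$\sqrt{Y + Q{\left(-213 \right)}} = \sqrt{2770 - 568} = \sqrt{2202}$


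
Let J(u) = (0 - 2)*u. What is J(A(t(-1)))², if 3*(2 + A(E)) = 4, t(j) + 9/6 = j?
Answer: 16/9 ≈ 1.7778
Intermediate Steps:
t(j) = -3/2 + j
A(E) = -⅔ (A(E) = -2 + (⅓)*4 = -2 + 4/3 = -⅔)
J(u) = -2*u
J(A(t(-1)))² = (-2*(-⅔))² = (4/3)² = 16/9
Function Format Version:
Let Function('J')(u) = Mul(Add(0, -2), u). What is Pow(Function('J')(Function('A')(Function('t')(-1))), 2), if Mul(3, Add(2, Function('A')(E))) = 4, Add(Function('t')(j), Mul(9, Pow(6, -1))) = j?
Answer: Rational(16, 9) ≈ 1.7778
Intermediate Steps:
Function('t')(j) = Add(Rational(-3, 2), j)
Function('A')(E) = Rational(-2, 3) (Function('A')(E) = Add(-2, Mul(Rational(1, 3), 4)) = Add(-2, Rational(4, 3)) = Rational(-2, 3))
Function('J')(u) = Mul(-2, u)
Pow(Function('J')(Function('A')(Function('t')(-1))), 2) = Pow(Mul(-2, Rational(-2, 3)), 2) = Pow(Rational(4, 3), 2) = Rational(16, 9)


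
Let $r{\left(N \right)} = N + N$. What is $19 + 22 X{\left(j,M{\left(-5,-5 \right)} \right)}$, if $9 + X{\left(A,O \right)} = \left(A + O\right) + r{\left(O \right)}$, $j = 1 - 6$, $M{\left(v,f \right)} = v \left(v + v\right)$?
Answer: $3011$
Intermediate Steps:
$r{\left(N \right)} = 2 N$
$M{\left(v,f \right)} = 2 v^{2}$ ($M{\left(v,f \right)} = v 2 v = 2 v^{2}$)
$j = -5$ ($j = 1 - 6 = -5$)
$X{\left(A,O \right)} = -9 + A + 3 O$ ($X{\left(A,O \right)} = -9 + \left(\left(A + O\right) + 2 O\right) = -9 + \left(A + 3 O\right) = -9 + A + 3 O$)
$19 + 22 X{\left(j,M{\left(-5,-5 \right)} \right)} = 19 + 22 \left(-9 - 5 + 3 \cdot 2 \left(-5\right)^{2}\right) = 19 + 22 \left(-9 - 5 + 3 \cdot 2 \cdot 25\right) = 19 + 22 \left(-9 - 5 + 3 \cdot 50\right) = 19 + 22 \left(-9 - 5 + 150\right) = 19 + 22 \cdot 136 = 19 + 2992 = 3011$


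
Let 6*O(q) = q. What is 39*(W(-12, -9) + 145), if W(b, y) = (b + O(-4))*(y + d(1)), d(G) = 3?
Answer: 8619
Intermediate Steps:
O(q) = q/6
W(b, y) = (3 + y)*(-⅔ + b) (W(b, y) = (b + (⅙)*(-4))*(y + 3) = (b - ⅔)*(3 + y) = (-⅔ + b)*(3 + y) = (3 + y)*(-⅔ + b))
39*(W(-12, -9) + 145) = 39*((-2 + 3*(-12) - ⅔*(-9) - 12*(-9)) + 145) = 39*((-2 - 36 + 6 + 108) + 145) = 39*(76 + 145) = 39*221 = 8619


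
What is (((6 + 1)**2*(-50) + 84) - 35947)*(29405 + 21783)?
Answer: -1961165844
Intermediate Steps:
(((6 + 1)**2*(-50) + 84) - 35947)*(29405 + 21783) = ((7**2*(-50) + 84) - 35947)*51188 = ((49*(-50) + 84) - 35947)*51188 = ((-2450 + 84) - 35947)*51188 = (-2366 - 35947)*51188 = -38313*51188 = -1961165844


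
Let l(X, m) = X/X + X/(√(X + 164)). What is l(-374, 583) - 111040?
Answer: -111039 + 187*I*√210/105 ≈ -1.1104e+5 + 25.808*I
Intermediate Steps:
l(X, m) = 1 + X/√(164 + X) (l(X, m) = 1 + X/(√(164 + X)) = 1 + X/√(164 + X))
l(-374, 583) - 111040 = (1 - 374/√(164 - 374)) - 111040 = (1 - (-187)*I*√210/105) - 111040 = (1 + 187*I*√210/105) - 111040 = -111039 + 187*I*√210/105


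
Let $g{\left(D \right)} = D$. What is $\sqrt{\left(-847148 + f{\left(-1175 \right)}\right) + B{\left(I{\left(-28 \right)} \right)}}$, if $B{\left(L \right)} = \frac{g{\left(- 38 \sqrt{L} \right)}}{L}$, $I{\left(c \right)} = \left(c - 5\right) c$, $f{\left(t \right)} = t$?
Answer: $\frac{\sqrt{-45267363603 - 4389 \sqrt{231}}}{231} \approx 921.04 i$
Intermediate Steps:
$I{\left(c \right)} = c \left(-5 + c\right)$ ($I{\left(c \right)} = \left(-5 + c\right) c = c \left(-5 + c\right)$)
$B{\left(L \right)} = - \frac{38}{\sqrt{L}}$ ($B{\left(L \right)} = \frac{\left(-38\right) \sqrt{L}}{L} = - \frac{38}{\sqrt{L}}$)
$\sqrt{\left(-847148 + f{\left(-1175 \right)}\right) + B{\left(I{\left(-28 \right)} \right)}} = \sqrt{\left(-847148 - 1175\right) - \frac{38}{2 \sqrt{231}}} = \sqrt{-848323 - \frac{38}{2 \sqrt{231}}} = \sqrt{-848323 - 38 \frac{\sqrt{231}}{462}} = \sqrt{-848323 - \frac{19 \sqrt{231}}{231}}$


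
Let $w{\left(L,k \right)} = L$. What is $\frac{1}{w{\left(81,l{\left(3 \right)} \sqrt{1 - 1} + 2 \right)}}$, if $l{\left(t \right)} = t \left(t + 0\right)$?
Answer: $\frac{1}{81} \approx 0.012346$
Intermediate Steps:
$l{\left(t \right)} = t^{2}$ ($l{\left(t \right)} = t t = t^{2}$)
$\frac{1}{w{\left(81,l{\left(3 \right)} \sqrt{1 - 1} + 2 \right)}} = \frac{1}{81}$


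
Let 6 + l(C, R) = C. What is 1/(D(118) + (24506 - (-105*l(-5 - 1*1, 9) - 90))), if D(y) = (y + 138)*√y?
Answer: 2917/67104456 - 4*√118/8388057 ≈ 3.8289e-5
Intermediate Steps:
l(C, R) = -6 + C
D(y) = √y*(138 + y) (D(y) = (138 + y)*√y = √y*(138 + y))
1/(D(118) + (24506 - (-105*l(-5 - 1*1, 9) - 90))) = 1/(√118*(138 + 118) + (24506 - (-105*(-6 + (-5 - 1*1)) - 90))) = 1/(√118*256 + (24506 - (-105*(-6 + (-5 - 1)) - 90))) = 1/(256*√118 + (24506 - (-105*(-6 - 6) - 90))) = 1/(256*√118 + (24506 - (-105*(-12) - 90))) = 1/(256*√118 + (24506 - (1260 - 90))) = 1/(256*√118 + (24506 - 1*1170)) = 1/(256*√118 + (24506 - 1170)) = 1/(256*√118 + 23336) = 1/(23336 + 256*√118)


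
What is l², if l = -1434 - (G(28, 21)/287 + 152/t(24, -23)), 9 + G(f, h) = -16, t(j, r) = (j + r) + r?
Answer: 20295484512601/9966649 ≈ 2.0363e+6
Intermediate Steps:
t(j, r) = j + 2*r
G(f, h) = -25 (G(f, h) = -9 - 16 = -25)
l = -4505051/3157 (l = -1434 - (-25/287 + 152/(24 + 2*(-23))) = -1434 - (-25*1/287 + 152/(24 - 46)) = -1434 - (-25/287 + 152/(-22)) = -1434 - (-25/287 + 152*(-1/22)) = -1434 - (-25/287 - 76/11) = -1434 - 1*(-22087/3157) = -1434 + 22087/3157 = -4505051/3157 ≈ -1427.0)
l² = (-4505051/3157)² = 20295484512601/9966649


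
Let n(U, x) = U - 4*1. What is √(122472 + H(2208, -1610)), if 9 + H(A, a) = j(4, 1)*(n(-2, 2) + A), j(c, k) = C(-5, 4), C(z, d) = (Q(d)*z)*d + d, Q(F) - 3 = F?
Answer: I*√177009 ≈ 420.72*I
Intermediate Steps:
Q(F) = 3 + F
n(U, x) = -4 + U (n(U, x) = U - 4 = -4 + U)
C(z, d) = d + d*z*(3 + d) (C(z, d) = ((3 + d)*z)*d + d = (z*(3 + d))*d + d = d*z*(3 + d) + d = d + d*z*(3 + d))
j(c, k) = -136 (j(c, k) = 4*(1 - 5*(3 + 4)) = 4*(1 - 5*7) = 4*(1 - 35) = 4*(-34) = -136)
H(A, a) = 807 - 136*A (H(A, a) = -9 - 136*((-4 - 2) + A) = -9 - 136*(-6 + A) = -9 + (816 - 136*A) = 807 - 136*A)
√(122472 + H(2208, -1610)) = √(122472 + (807 - 136*2208)) = √(122472 + (807 - 300288)) = √(122472 - 299481) = √(-177009) = I*√177009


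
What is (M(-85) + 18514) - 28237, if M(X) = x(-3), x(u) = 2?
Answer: -9721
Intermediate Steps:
M(X) = 2
(M(-85) + 18514) - 28237 = (2 + 18514) - 28237 = 18516 - 28237 = -9721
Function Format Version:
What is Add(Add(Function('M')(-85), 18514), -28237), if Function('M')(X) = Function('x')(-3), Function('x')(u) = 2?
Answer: -9721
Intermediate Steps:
Function('M')(X) = 2
Add(Add(Function('M')(-85), 18514), -28237) = Add(Add(2, 18514), -28237) = Add(18516, -28237) = -9721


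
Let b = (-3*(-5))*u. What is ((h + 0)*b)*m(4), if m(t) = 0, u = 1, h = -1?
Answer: 0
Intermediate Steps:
b = 15 (b = -3*(-5)*1 = 15*1 = 15)
((h + 0)*b)*m(4) = ((-1 + 0)*15)*0 = -1*15*0 = -15*0 = 0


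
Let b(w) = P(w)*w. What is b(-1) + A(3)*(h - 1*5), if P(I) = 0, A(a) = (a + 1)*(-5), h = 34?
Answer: -580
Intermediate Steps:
A(a) = -5 - 5*a (A(a) = (1 + a)*(-5) = -5 - 5*a)
b(w) = 0 (b(w) = 0*w = 0)
b(-1) + A(3)*(h - 1*5) = 0 + (-5 - 5*3)*(34 - 1*5) = 0 + (-5 - 15)*(34 - 5) = 0 - 20*29 = 0 - 580 = -580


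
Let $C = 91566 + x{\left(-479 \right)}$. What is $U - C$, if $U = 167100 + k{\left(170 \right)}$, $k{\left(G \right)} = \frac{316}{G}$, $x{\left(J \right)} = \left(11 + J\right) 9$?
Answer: $\frac{6778568}{85} \approx 79748.0$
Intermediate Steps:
$x{\left(J \right)} = 99 + 9 J$
$C = 87354$ ($C = 91566 + \left(99 + 9 \left(-479\right)\right) = 91566 + \left(99 - 4311\right) = 91566 - 4212 = 87354$)
$U = \frac{14203658}{85}$ ($U = 167100 + \frac{316}{170} = 167100 + 316 \cdot \frac{1}{170} = 167100 + \frac{158}{85} = \frac{14203658}{85} \approx 1.671 \cdot 10^{5}$)
$U - C = \frac{14203658}{85} - 87354 = \frac{6778568}{85}$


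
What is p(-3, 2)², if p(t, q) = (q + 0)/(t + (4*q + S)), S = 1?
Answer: ⅑ ≈ 0.11111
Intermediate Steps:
p(t, q) = q/(1 + t + 4*q) (p(t, q) = (q + 0)/(t + (4*q + 1)) = q/(t + (1 + 4*q)) = q/(1 + t + 4*q))
p(-3, 2)² = (2/(1 - 3 + 4*2))² = (2/(1 - 3 + 8))² = (2/6)² = (2*(⅙))² = (⅓)² = ⅑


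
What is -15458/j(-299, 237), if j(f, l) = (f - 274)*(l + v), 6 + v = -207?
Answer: 7729/6876 ≈ 1.1241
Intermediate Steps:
v = -213 (v = -6 - 207 = -213)
j(f, l) = (-274 + f)*(-213 + l) (j(f, l) = (f - 274)*(l - 213) = (-274 + f)*(-213 + l))
-15458/j(-299, 237) = -15458/(58362 - 274*237 - 213*(-299) - 299*237) = -15458/(58362 - 64938 + 63687 - 70863) = -15458/(-13752) = -15458*(-1/13752) = 7729/6876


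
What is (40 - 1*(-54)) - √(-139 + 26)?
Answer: 94 - I*√113 ≈ 94.0 - 10.63*I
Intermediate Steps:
(40 - 1*(-54)) - √(-139 + 26) = (40 + 54) - √(-113) = 94 - I*√113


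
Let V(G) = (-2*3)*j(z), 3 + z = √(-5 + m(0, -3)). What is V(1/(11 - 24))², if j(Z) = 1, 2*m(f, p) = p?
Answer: 36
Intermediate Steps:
m(f, p) = p/2
z = -3 + I*√26/2 (z = -3 + √(-5 + (½)*(-3)) = -3 + √(-5 - 3/2) = -3 + √(-13/2) = -3 + I*√26/2 ≈ -3.0 + 2.5495*I)
V(G) = -6 (V(G) = -2*3*1 = -6*1 = -6)
V(1/(11 - 24))² = (-6)² = 36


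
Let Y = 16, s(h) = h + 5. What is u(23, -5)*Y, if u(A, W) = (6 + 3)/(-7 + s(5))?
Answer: 48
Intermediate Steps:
s(h) = 5 + h
u(A, W) = 3 (u(A, W) = (6 + 3)/(-7 + (5 + 5)) = 9/(-7 + 10) = 9/3 = 9*(⅓) = 3)
u(23, -5)*Y = 3*16 = 48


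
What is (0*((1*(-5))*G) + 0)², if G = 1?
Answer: 0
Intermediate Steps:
(0*((1*(-5))*G) + 0)² = (0*((1*(-5))*1) + 0)² = (0*(-5*1) + 0)² = (0*(-5) + 0)² = (0 + 0)² = 0² = 0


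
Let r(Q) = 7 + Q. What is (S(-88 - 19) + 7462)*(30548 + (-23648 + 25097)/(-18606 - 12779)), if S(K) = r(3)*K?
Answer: 6128314218152/31385 ≈ 1.9526e+8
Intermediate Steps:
S(K) = 10*K (S(K) = (7 + 3)*K = 10*K)
(S(-88 - 19) + 7462)*(30548 + (-23648 + 25097)/(-18606 - 12779)) = (10*(-88 - 19) + 7462)*(30548 + (-23648 + 25097)/(-18606 - 12779)) = (10*(-107) + 7462)*(30548 + 1449/(-31385)) = (-1070 + 7462)*(30548 + 1449*(-1/31385)) = 6392*(30548 - 1449/31385) = 6392*(958747531/31385) = 6128314218152/31385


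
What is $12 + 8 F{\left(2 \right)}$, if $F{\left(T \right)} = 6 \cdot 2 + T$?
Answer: $124$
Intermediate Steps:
$F{\left(T \right)} = 12 + T$
$12 + 8 F{\left(2 \right)} = 12 + 8 \left(12 + 2\right) = 12 + 8 \cdot 14 = 12 + 112 = 124$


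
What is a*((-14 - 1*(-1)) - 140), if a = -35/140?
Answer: 153/4 ≈ 38.250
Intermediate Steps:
a = -¼ (a = -35*1/140 = -¼ ≈ -0.25000)
a*((-14 - 1*(-1)) - 140) = -((-14 - 1*(-1)) - 140)/4 = -((-14 + 1) - 140)/4 = -(-13 - 140)/4 = -¼*(-153) = 153/4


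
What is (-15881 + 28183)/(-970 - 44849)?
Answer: -12302/45819 ≈ -0.26849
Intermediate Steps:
(-15881 + 28183)/(-970 - 44849) = 12302/(-45819) = 12302*(-1/45819) = -12302/45819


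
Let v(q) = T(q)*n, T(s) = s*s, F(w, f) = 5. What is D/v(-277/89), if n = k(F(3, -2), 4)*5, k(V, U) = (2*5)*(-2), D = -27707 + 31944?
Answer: -33561277/7672900 ≈ -4.3740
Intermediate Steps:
D = 4237
k(V, U) = -20 (k(V, U) = 10*(-2) = -20)
n = -100 (n = -20*5 = -100)
T(s) = s²
v(q) = -100*q² (v(q) = q²*(-100) = -100*q²)
D/v(-277/89) = 4237/((-100*(-277/89)²)) = 4237/((-100*76729/7921)) = 4237/(-7672900/7921) = 4237*(-7921/7672900) = -33561277/7672900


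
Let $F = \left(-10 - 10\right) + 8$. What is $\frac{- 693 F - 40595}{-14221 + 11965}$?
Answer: $\frac{32279}{2256} \approx 14.308$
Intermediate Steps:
$F = -12$ ($F = -20 + 8 = -12$)
$\frac{- 693 F - 40595}{-14221 + 11965} = \frac{\left(-693\right) \left(-12\right) - 40595}{-14221 + 11965} = \frac{8316 - 40595}{-2256} = \left(-32279\right) \left(- \frac{1}{2256}\right) = \frac{32279}{2256}$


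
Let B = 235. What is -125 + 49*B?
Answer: 11390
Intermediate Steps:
-125 + 49*B = -125 + 49*235 = -125 + 11515 = 11390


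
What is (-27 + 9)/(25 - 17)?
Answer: -9/4 ≈ -2.2500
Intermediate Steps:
(-27 + 9)/(25 - 17) = -18/8 = -18*⅛ = -9/4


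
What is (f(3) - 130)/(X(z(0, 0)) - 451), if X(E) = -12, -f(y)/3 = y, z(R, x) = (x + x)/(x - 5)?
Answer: 139/463 ≈ 0.30022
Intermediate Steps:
z(R, x) = 2*x/(-5 + x) (z(R, x) = (2*x)/(-5 + x) = 2*x/(-5 + x))
f(y) = -3*y
(f(3) - 130)/(X(z(0, 0)) - 451) = (-3*3 - 130)/(-12 - 451) = (-9 - 130)/(-463) = -139*(-1/463) = 139/463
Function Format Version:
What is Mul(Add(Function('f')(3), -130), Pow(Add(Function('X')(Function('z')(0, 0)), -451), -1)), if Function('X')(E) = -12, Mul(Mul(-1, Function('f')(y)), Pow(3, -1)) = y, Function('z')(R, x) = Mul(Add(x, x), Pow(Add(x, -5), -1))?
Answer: Rational(139, 463) ≈ 0.30022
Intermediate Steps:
Function('z')(R, x) = Mul(2, x, Pow(Add(-5, x), -1)) (Function('z')(R, x) = Mul(Mul(2, x), Pow(Add(-5, x), -1)) = Mul(2, x, Pow(Add(-5, x), -1)))
Function('f')(y) = Mul(-3, y)
Mul(Add(Function('f')(3), -130), Pow(Add(Function('X')(Function('z')(0, 0)), -451), -1)) = Mul(Add(Mul(-3, 3), -130), Pow(Add(-12, -451), -1)) = Mul(Add(-9, -130), Pow(-463, -1)) = Mul(-139, Rational(-1, 463)) = Rational(139, 463)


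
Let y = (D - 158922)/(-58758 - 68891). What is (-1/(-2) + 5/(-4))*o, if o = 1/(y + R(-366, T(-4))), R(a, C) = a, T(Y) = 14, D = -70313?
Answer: 382947/185961196 ≈ 0.0020593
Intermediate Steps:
y = 229235/127649 (y = (-70313 - 158922)/(-58758 - 68891) = -229235/(-127649) = -229235*(-1/127649) = 229235/127649 ≈ 1.7958)
o = -127649/46490299 (o = 1/(229235/127649 - 366) = 1/(-46490299/127649) = -127649/46490299 ≈ -0.0027457)
(-1/(-2) + 5/(-4))*o = (-1/(-2) + 5/(-4))*(-127649/46490299) = (-1*(-½) + 5*(-¼))*(-127649/46490299) = (½ - 5/4)*(-127649/46490299) = -¾*(-127649/46490299) = 382947/185961196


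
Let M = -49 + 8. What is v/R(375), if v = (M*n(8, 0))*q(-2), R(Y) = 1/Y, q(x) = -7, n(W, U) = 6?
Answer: 645750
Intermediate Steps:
M = -41
v = 1722 (v = -41*6*(-7) = -246*(-7) = 1722)
v/R(375) = 1722/(1/375) = 1722*375 = 645750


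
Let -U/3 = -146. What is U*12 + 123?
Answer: 5379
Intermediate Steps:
U = 438 (U = -3*(-146) = 438)
U*12 + 123 = 438*12 + 123 = 5256 + 123 = 5379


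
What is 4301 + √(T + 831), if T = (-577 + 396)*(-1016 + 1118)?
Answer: 4301 + 3*I*√1959 ≈ 4301.0 + 132.78*I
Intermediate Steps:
T = -18462 (T = -181*102 = -18462)
4301 + √(T + 831) = 4301 + √(-18462 + 831) = 4301 + √(-17631) = 4301 + 3*I*√1959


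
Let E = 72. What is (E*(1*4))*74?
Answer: 21312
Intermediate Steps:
(E*(1*4))*74 = (72*(1*4))*74 = (72*4)*74 = 288*74 = 21312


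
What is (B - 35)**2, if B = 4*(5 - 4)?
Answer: 961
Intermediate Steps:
B = 4 (B = 4*1 = 4)
(B - 35)**2 = (4 - 35)**2 = (-31)**2 = 961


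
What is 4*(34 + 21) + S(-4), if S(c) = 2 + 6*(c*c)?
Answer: 318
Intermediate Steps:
S(c) = 2 + 6*c**2
4*(34 + 21) + S(-4) = 4*(34 + 21) + (2 + 6*(-4)**2) = 4*55 + (2 + 6*16) = 220 + (2 + 96) = 220 + 98 = 318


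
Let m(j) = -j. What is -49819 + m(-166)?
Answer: -49653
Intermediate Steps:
-49819 + m(-166) = -49819 - 1*(-166) = -49819 + 166 = -49653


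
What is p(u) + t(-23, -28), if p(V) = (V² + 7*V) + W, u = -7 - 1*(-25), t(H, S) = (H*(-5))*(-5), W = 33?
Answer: -92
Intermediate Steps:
t(H, S) = 25*H (t(H, S) = -5*H*(-5) = 25*H)
u = 18 (u = -7 + 25 = 18)
p(V) = 33 + V² + 7*V (p(V) = (V² + 7*V) + 33 = 33 + V² + 7*V)
p(u) + t(-23, -28) = (33 + 18² + 7*18) + 25*(-23) = (33 + 324 + 126) - 575 = 483 - 575 = -92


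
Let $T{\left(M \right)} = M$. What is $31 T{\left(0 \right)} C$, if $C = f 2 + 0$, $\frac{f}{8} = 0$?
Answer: $0$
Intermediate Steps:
$f = 0$ ($f = 8 \cdot 0 = 0$)
$C = 0$ ($C = 0 \cdot 2 + 0 = 0 + 0 = 0$)
$31 T{\left(0 \right)} C = 31 \cdot 0 \cdot 0 = 0 \cdot 0 = 0$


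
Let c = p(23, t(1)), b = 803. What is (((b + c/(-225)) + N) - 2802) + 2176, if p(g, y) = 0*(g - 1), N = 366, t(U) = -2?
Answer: 543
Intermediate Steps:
p(g, y) = 0 (p(g, y) = 0*(-1 + g) = 0)
c = 0
(((b + c/(-225)) + N) - 2802) + 2176 = (((803 + 0/(-225)) + 366) - 2802) + 2176 = (((803 + 0*(-1/225)) + 366) - 2802) + 2176 = (((803 + 0) + 366) - 2802) + 2176 = ((803 + 366) - 2802) + 2176 = (1169 - 2802) + 2176 = -1633 + 2176 = 543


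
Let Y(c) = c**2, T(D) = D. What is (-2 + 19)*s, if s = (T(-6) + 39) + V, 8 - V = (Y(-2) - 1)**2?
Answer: 544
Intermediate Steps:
V = -1 (V = 8 - ((-2)**2 - 1)**2 = 8 - (4 - 1)**2 = 8 - 1*3**2 = 8 - 1*9 = 8 - 9 = -1)
s = 32 (s = (-6 + 39) - 1 = 33 - 1 = 32)
(-2 + 19)*s = (-2 + 19)*32 = 17*32 = 544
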